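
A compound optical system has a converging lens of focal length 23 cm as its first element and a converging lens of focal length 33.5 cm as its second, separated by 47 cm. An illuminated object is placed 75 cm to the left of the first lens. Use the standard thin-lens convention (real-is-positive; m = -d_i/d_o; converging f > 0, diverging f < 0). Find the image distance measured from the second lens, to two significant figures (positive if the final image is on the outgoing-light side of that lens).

Lens 1: 1/d_i1 = 1/f_1 - 1/d_o1 = 1/23 - 1/75 = 0.03014 cm^-1, so d_i1 = 33.173 cm.
Object distance for lens 2: d_o2 = 47 - 33.173 = 13.827 cm.
Lens 2: 1/d_i2 = 1/f_2 - 1/d_o2 = 1/33.5 - 1/(13.827) = -0.04247 cm^-1, so d_i2 = -23.545 cm.

-24 cm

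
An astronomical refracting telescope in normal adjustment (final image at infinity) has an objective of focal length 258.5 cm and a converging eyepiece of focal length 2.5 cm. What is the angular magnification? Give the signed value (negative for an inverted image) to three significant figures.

M = -f_obj/f_eye = -258.5/(2.5) = -103.400.

-103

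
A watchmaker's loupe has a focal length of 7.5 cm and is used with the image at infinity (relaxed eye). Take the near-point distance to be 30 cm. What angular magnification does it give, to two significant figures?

4.0

M = D/f = 30/7.5 = 4.000.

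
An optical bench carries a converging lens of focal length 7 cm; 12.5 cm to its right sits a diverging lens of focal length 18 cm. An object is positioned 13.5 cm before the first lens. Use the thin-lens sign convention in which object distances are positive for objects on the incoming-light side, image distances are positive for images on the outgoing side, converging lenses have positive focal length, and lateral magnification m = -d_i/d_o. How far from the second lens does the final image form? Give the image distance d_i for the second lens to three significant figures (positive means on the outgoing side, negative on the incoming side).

Lens 1: 1/d_i1 = 1/f_1 - 1/d_o1 = 1/7 - 1/13.5 = 0.06878 cm^-1, so d_i1 = 14.538 cm.
Since 14.538 cm > 12.5 cm, the first image lies past the second lens and serves as a virtual object: d_o2 = L - d_i1 = -2.038 cm.
Lens 2: 1/d_i2 = 1/f_2 - 1/d_o2 = 1/(-18) - 1/(-2.038) = 0.43501 cm^-1, so d_i2 = 2.299 cm.

2.30 cm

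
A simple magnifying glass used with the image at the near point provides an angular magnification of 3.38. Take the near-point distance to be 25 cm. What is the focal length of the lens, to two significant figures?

For the image at the near point, M = 1 + D/f.
f = D/(M - 1) = 25/(3.38 - 1) = 10.504 cm.

11 cm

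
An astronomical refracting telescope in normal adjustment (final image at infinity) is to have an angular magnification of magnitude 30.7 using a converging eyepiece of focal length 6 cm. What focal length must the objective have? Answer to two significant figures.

|M| = f_obj/|f_eye|, so f_obj = |M| x |f_eye| = 30.7 x 6 = 184.200 cm.

180 cm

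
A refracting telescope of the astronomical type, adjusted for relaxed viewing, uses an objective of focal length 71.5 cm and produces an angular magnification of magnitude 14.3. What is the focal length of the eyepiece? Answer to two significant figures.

5.0 cm

|M| = f_obj/f_eye, so f_eye = f_obj/|M| = 71.5/14.3 = 5.000 cm.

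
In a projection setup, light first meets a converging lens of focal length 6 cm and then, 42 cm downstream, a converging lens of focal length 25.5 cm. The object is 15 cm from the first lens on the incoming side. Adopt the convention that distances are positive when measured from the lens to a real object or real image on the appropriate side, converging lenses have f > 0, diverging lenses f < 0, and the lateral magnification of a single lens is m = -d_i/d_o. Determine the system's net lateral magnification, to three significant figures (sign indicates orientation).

2.62

Lens 1: 1/d_i1 = 1/f_1 - 1/d_o1 = 1/6 - 1/15 = 0.10000 cm^-1, so d_i1 = 10.000 cm.
m_1 = -(10.000)/15 = -0.6667.
That image sits 32.000 cm in front of the second lens, so d_o2 = 32.000 cm.
Lens 2: 1/d_i2 = 1/f_2 - 1/d_o2 = 1/25.5 - 1/(32.000) = 0.00797 cm^-1, so d_i2 = 125.538 cm.
m_2 = -(125.538)/(32.000) = -3.9231.
The system's lateral magnification is m_1 m_2 = (-0.6667)(-3.9231) = 2.6154.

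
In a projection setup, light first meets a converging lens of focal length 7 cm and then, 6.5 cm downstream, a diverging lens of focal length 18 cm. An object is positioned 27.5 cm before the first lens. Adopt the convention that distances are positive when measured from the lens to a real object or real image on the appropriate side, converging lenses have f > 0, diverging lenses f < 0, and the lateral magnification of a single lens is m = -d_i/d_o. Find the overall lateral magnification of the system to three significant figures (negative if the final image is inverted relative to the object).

-0.407

Lens 1: 1/d_i1 = 1/f_1 - 1/d_o1 = 1/7 - 1/27.5 = 0.10649 cm^-1, so d_i1 = 9.390 cm.
m_1 = -(9.390)/27.5 = -0.3415.
This image would form 9.390 cm past lens 1, i.e. 2.890 cm beyond lens 2, so it is a virtual object for lens 2: d_o2 = 6.5 - 9.390 = -2.890 cm.
Lens 2: 1/d_i2 = 1/f_2 - 1/d_o2 = 1/(-18) - 1/(-2.890) = 0.29044 cm^-1, so d_i2 = 3.443 cm.
m_2 = -(3.443)/(-2.890) = 1.1913.
The system's lateral magnification is m_1 m_2 = (-0.3415)(1.1913) = -0.4068.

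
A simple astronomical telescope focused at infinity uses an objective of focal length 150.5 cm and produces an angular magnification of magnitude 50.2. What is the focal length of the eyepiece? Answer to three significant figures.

3.00 cm

|M| = f_obj/f_eye, so f_eye = f_obj/|M| = 150.5/50.2 = 2.998 cm.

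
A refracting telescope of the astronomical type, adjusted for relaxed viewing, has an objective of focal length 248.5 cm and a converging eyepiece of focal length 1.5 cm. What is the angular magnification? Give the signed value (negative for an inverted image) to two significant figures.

-170

M = -f_obj/f_eye = -248.5/(1.5) = -165.667.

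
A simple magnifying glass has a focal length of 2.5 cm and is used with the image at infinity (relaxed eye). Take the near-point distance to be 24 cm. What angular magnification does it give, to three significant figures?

9.60

M = D/f = 24/2.5 = 9.600.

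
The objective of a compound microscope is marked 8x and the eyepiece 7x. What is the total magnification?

56

The overall magnification of a compound microscope is the product of the objective and eyepiece magnifications:
M = M_obj x M_eye = 8 x 7 = 56.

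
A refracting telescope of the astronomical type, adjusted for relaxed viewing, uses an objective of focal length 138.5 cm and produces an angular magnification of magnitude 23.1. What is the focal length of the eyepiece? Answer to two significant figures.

6.0 cm

|M| = f_obj/f_eye, so f_eye = f_obj/|M| = 138.5/23.1 = 5.996 cm.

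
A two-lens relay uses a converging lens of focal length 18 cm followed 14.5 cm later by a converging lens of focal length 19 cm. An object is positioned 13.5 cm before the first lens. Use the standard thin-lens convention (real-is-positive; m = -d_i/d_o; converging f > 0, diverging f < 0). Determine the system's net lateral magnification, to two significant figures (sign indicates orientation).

-1.5

Lens 1: 1/d_i1 = 1/f_1 - 1/d_o1 = 1/18 - 1/13.5 = -0.01852 cm^-1, so d_i1 = -54.000 cm.
m_1 = -(-54.000)/13.5 = 4.0000.
With d_i1 < 0 the first image is virtual and lies on the object side; the object distance for lens 2 is d_o2 = 14.5 - (-54.000) = 68.500 cm.
Lens 2: 1/d_i2 = 1/f_2 - 1/d_o2 = 1/19 - 1/(68.500) = 0.03803 cm^-1, so d_i2 = 26.293 cm.
m_2 = -(26.293)/(68.500) = -0.3838.
Overall magnification: m = m_1 m_2 = -1.5354.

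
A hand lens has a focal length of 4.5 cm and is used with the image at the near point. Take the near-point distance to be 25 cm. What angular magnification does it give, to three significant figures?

M = 1 + D/f = 1 + 25/4.5 = 6.556.

6.56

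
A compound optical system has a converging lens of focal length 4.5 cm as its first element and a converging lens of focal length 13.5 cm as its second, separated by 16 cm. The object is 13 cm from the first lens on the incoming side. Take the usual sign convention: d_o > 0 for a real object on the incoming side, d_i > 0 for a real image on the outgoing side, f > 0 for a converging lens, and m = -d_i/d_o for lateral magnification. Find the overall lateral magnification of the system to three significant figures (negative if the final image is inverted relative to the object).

First lens: d_i1 = 1/(1/4.5 - 1/13) = 6.882 cm.
m_1 = -(6.882)/13 = -0.5294.
Object distance for lens 2: d_o2 = 16 - 6.882 = 9.118 cm.
Second lens: d_i2 = 1/(1/13.5 - 1/(9.118)) = -28.087 cm.
m_2 = -(-28.087)/(9.118) = 3.0805.
Overall magnification: m = m_1 m_2 = -1.6309.

-1.63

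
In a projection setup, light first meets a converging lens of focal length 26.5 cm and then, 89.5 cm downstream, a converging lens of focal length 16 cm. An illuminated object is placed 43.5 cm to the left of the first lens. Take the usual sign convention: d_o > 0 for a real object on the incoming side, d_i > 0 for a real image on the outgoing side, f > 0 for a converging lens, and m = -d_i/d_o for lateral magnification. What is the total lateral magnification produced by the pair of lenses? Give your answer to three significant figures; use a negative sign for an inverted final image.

Applying the thin-lens equation to the first lens, 1/26.5 = 1/43.5 + 1/d_i1, which gives d_i1 = 67.809 cm.
Its lateral magnification is m_1 = -d_i1/d_o1 = -(67.809)/43.5 = -1.5588.
The intermediate image is 67.809 cm to the right of lens 1, so d_o2 = L - d_i1 = 89.5 - 67.809 = 21.691 cm.
Applying the thin-lens equation again with f_2 = 16 cm and d_o2 = 21.691 cm gives d_i2 = 60.982 cm.
m_2 = -(60.982)/(21.691) = -2.8114.
Overall magnification: m = m_1 m_2 = 4.3824.

4.38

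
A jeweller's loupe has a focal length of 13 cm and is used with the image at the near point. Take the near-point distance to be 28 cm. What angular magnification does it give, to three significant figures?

3.15

M = 1 + D/f = 1 + 28/13 = 3.154.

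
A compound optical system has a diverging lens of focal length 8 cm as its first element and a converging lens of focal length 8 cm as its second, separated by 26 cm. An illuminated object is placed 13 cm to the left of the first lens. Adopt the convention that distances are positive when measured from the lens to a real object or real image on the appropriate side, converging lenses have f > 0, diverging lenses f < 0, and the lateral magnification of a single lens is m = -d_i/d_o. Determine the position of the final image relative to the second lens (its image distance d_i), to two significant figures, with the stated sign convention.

11 cm

Lens 1: 1/d_i1 = 1/f_1 - 1/d_o1 = 1/(-8) - 1/13 = -0.20192 cm^-1, so d_i1 = -4.952 cm.
With d_i1 < 0 the first image is virtual and lies on the object side; the object distance for lens 2 is d_o2 = 26 - (-4.952) = 30.952 cm.
Lens 2: 1/d_i2 = 1/f_2 - 1/d_o2 = 1/8 - 1/(30.952) = 0.09269 cm^-1, so d_i2 = 10.788 cm.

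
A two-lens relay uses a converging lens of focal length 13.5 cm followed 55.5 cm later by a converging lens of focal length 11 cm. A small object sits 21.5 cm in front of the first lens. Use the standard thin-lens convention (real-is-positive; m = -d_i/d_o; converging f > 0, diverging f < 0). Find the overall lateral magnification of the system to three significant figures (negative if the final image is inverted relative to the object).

First lens: d_i1 = 1/(1/13.5 - 1/21.5) = 36.281 cm.
m_1 = -(36.281)/21.5 = -1.6875.
The intermediate image is 36.281 cm to the right of lens 1, so d_o2 = L - d_i1 = 55.5 - 36.281 = 19.219 cm.
Second lens: d_i2 = 1/(1/11 - 1/(19.219)) = 25.722 cm.
m_2 = -(25.722)/(19.219) = -1.3384.
Overall magnification: m = m_1 m_2 = 2.2586.

2.26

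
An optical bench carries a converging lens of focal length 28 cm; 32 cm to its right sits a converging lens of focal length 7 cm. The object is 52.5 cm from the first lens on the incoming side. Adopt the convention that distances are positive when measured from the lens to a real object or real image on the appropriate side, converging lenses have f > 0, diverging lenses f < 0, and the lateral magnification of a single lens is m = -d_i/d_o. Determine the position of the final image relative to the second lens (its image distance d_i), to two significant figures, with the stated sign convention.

First lens: d_i1 = 1/(1/28 - 1/52.5) = 60.000 cm.
This image would form 60.000 cm past lens 1, i.e. 28.000 cm beyond lens 2, so it is a virtual object for lens 2: d_o2 = 32 - 60.000 = -28.000 cm.
Second lens: d_i2 = 1/(1/7 - 1/(-28.000)) = 5.600 cm.

5.6 cm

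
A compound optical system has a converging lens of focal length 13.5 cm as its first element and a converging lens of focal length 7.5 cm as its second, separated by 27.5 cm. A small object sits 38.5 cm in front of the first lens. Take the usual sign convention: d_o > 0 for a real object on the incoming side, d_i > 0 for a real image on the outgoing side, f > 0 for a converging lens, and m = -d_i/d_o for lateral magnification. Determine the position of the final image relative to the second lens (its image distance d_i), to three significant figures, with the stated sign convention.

-63.7 cm

First lens: d_i1 = 1/(1/13.5 - 1/38.5) = 20.790 cm.
That image sits 6.710 cm in front of the second lens, so d_o2 = 6.710 cm.
Second lens: d_i2 = 1/(1/7.5 - 1/(6.710)) = -63.703 cm.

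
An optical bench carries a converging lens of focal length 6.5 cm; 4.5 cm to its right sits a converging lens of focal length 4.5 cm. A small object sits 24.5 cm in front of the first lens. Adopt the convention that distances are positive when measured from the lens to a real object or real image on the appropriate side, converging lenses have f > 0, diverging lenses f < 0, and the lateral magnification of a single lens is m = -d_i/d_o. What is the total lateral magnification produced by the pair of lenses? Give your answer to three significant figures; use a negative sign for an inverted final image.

-0.184

Applying the thin-lens equation to the first lens, 1/6.5 = 1/24.5 + 1/d_i1, which gives d_i1 = 8.847 cm.
Its lateral magnification is m_1 = -d_i1/d_o1 = -(8.847)/24.5 = -0.3611.
This image would form 8.847 cm past lens 1, i.e. 4.347 cm beyond lens 2, so it is a virtual object for lens 2: d_o2 = 4.5 - 8.847 = -4.347 cm.
Applying the thin-lens equation again with f_2 = 4.5 cm and d_o2 = -4.347 cm gives d_i2 = 2.211 cm.
m_2 = -(2.211)/(-4.347) = 0.5086.
Total m = m_1 x m_2 = (-0.3611)(0.5086) = -0.1837.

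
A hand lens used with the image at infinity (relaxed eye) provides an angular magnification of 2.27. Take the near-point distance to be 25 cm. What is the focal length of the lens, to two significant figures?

11 cm

For the image at infinity, M = D/f.
f = D/M = 25/2.27 = 11.013 cm.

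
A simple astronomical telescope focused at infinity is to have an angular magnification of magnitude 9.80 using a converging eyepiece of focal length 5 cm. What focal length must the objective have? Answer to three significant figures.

|M| = f_obj/|f_eye|, so f_obj = |M| x |f_eye| = 9.8 x 5 = 49.000 cm.

49.0 cm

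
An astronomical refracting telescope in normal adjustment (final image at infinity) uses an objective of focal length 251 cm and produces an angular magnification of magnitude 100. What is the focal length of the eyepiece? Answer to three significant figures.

2.51 cm

|M| = f_obj/f_eye, so f_eye = f_obj/|M| = 251/100.0 = 2.510 cm.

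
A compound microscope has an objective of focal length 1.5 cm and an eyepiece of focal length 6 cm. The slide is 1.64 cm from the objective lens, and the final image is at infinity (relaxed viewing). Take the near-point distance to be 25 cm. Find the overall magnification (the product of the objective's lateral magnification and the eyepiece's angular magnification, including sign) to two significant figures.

Objective: 1/d_i = 1/f_obj - 1/d_o = 1/1.5 - 1/1.64 = 0.05691 cm^-1, so d_i = 17.571 cm.
m_obj = -d_i/d_o = -17.571/1.64 = -10.714.
Eyepiece angular magnification (image at infinity): M_eye = D/f_e = 25/6 = 4.167.
Overall M = m_obj x M_eye = (-10.714)(4.167) = -44.64.

-45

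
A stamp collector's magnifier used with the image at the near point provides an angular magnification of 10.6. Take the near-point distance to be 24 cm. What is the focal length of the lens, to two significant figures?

2.5 cm

For the image at the near point, M = 1 + D/f.
f = D/(M - 1) = 24/(10.6 - 1) = 2.500 cm.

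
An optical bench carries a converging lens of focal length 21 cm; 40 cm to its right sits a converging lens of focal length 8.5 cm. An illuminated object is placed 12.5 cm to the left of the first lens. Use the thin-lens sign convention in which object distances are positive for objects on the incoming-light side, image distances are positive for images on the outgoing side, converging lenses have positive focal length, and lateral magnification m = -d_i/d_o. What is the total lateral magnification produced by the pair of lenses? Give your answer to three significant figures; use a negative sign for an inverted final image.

-0.337

Applying the thin-lens equation to the first lens, 1/21 = 1/12.5 + 1/d_i1, which gives d_i1 = -30.882 cm.
Its lateral magnification is m_1 = -d_i1/d_o1 = -(-30.882)/12.5 = 2.4706.
The intermediate image is virtual, 30.882 cm to the left of lens 1, so d_o2 = L - d_i1 = 40 - (-30.882) = 70.882 cm.
Applying the thin-lens equation again with f_2 = 8.5 cm and d_o2 = 70.882 cm gives d_i2 = 9.658 cm.
m_2 = -(9.658)/(70.882) = -0.1363.
The system's lateral magnification is m_1 m_2 = (2.4706)(-0.1363) = -0.3366.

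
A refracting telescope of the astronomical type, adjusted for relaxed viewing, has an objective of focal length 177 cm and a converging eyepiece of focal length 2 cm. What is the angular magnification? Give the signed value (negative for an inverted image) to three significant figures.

-88.5

M = -f_obj/f_eye = -177/(2) = -88.500.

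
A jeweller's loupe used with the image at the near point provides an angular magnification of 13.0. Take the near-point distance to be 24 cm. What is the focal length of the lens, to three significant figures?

2.00 cm

For the image at the near point, M = 1 + D/f.
f = D/(M - 1) = 24/(13.0 - 1) = 2.000 cm.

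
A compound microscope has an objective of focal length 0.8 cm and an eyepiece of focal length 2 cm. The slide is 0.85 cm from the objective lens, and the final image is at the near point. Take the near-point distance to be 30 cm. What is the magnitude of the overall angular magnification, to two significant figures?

Objective: 1/d_i = 1/f_obj - 1/d_o = 1/0.8 - 1/0.85 = 0.07353 cm^-1, so d_i = 13.600 cm.
m_obj = -d_i/d_o = -13.600/0.85 = -16.000.
Eyepiece angular magnification (image at near point): M_eye = 1 + D/f_e = 1 + 30/2 = 16.000.
Overall M = m_obj x M_eye = (-16.000)(16.000) = -256.00.
|M| = 256.00.

260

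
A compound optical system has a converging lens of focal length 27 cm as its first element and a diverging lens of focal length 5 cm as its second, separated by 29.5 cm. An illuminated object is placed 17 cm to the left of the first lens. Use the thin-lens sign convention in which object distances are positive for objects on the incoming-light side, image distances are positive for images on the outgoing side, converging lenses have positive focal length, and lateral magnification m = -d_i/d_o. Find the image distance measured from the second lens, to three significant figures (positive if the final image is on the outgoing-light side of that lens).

-4.69 cm

First lens: d_i1 = 1/(1/27 - 1/17) = -45.900 cm.
With d_i1 < 0 the first image is virtual and lies on the object side; the object distance for lens 2 is d_o2 = 29.5 - (-45.900) = 75.400 cm.
Second lens: d_i2 = 1/(1/(-5) - 1/(75.400)) = -4.689 cm.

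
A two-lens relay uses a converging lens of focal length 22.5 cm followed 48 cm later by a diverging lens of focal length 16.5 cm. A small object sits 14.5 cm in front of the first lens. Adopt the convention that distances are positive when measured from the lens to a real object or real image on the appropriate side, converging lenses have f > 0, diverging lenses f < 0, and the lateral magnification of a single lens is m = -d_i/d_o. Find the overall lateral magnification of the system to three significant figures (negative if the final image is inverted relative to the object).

First lens: d_i1 = 1/(1/22.5 - 1/14.5) = -40.781 cm.
m_1 = -(-40.781)/14.5 = 2.8125.
With d_i1 < 0 the first image is virtual and lies on the object side; the object distance for lens 2 is d_o2 = 48 - (-40.781) = 88.781 cm.
Second lens: d_i2 = 1/(1/(-16.5) - 1/(88.781)) = -13.914 cm.
m_2 = -(-13.914)/(88.781) = 0.1567.
Total m = m_1 x m_2 = (2.8125)(0.1567) = 0.4408.

0.441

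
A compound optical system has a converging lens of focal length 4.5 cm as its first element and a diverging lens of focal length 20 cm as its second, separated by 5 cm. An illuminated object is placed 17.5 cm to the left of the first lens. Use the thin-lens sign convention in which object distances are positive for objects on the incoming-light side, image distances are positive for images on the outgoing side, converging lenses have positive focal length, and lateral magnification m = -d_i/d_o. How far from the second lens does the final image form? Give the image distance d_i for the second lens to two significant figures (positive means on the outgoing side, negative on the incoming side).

Applying the thin-lens equation to the first lens, 1/4.5 = 1/17.5 + 1/d_i1, which gives d_i1 = 6.058 cm.
Since 6.058 cm > 5 cm, the first image lies past the second lens and serves as a virtual object: d_o2 = L - d_i1 = -1.058 cm.
Applying the thin-lens equation again with f_2 = -20 cm and d_o2 = -1.058 cm gives d_i2 = 1.117 cm.

1.1 cm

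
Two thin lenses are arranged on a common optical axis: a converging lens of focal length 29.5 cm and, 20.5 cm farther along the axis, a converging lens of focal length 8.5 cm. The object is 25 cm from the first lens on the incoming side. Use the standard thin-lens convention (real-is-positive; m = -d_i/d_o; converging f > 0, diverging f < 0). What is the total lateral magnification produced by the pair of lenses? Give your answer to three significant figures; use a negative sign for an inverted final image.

Lens 1: 1/d_i1 = 1/f_1 - 1/d_o1 = 1/29.5 - 1/25 = -0.00610 cm^-1, so d_i1 = -163.889 cm.
m_1 = -(-163.889)/25 = 6.5556.
With d_i1 < 0 the first image is virtual and lies on the object side; the object distance for lens 2 is d_o2 = 20.5 - (-163.889) = 184.389 cm.
Lens 2: 1/d_i2 = 1/f_2 - 1/d_o2 = 1/8.5 - 1/(184.389) = 0.11222 cm^-1, so d_i2 = 8.911 cm.
m_2 = -(8.911)/(184.389) = -0.0483.
Overall magnification: m = m_1 m_2 = -0.3168.

-0.317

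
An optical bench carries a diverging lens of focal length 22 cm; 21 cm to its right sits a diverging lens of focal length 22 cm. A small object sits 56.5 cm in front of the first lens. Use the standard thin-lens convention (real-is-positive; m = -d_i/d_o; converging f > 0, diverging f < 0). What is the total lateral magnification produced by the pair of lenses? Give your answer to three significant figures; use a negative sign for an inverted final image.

Applying the thin-lens equation to the first lens, 1/(-22) = 1/56.5 + 1/d_i1, which gives d_i1 = -15.834 cm.
Its lateral magnification is m_1 = -d_i1/d_o1 = -(-15.834)/56.5 = 0.2803.
With d_i1 < 0 the first image is virtual and lies on the object side; the object distance for lens 2 is d_o2 = 21 - (-15.834) = 36.834 cm.
Applying the thin-lens equation again with f_2 = -22 cm and d_o2 = 36.834 cm gives d_i2 = -13.774 cm.
m_2 = -(-13.774)/(36.834) = 0.3739.
The system's lateral magnification is m_1 m_2 = (0.2803)(0.3739) = 0.1048.

0.105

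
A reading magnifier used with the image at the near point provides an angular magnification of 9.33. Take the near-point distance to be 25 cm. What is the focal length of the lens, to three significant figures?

3.00 cm

For the image at the near point, M = 1 + D/f.
f = D/(M - 1) = 25/(9.33 - 1) = 3.001 cm.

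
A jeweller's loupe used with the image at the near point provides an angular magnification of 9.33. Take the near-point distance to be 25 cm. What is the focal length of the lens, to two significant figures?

For the image at the near point, M = 1 + D/f.
f = D/(M - 1) = 25/(9.33 - 1) = 3.001 cm.

3.0 cm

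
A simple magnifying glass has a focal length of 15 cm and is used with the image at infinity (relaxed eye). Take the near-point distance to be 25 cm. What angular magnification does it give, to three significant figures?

1.67

M = D/f = 25/15 = 1.667.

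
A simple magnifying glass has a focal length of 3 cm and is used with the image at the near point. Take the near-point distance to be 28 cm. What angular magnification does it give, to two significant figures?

10

M = 1 + D/f = 1 + 28/3 = 10.333.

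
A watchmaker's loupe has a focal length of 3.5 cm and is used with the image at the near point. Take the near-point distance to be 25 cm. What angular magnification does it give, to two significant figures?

8.1

M = 1 + D/f = 1 + 25/3.5 = 8.143.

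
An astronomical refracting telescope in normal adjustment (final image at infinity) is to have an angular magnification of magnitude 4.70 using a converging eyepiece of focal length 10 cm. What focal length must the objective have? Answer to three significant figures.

47.0 cm

|M| = f_obj/|f_eye|, so f_obj = |M| x |f_eye| = 4.7 x 10 = 47.000 cm.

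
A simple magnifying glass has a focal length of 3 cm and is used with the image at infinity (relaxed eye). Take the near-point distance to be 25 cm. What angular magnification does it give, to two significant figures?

8.3

M = D/f = 25/3 = 8.333.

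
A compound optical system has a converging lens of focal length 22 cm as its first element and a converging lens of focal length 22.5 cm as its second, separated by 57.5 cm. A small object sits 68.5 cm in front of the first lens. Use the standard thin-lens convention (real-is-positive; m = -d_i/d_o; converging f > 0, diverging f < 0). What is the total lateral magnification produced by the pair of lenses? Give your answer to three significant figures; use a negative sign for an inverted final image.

Applying the thin-lens equation to the first lens, 1/22 = 1/68.5 + 1/d_i1, which gives d_i1 = 32.409 cm.
Its lateral magnification is m_1 = -d_i1/d_o1 = -(32.409)/68.5 = -0.4731.
Object distance for lens 2: d_o2 = 57.5 - 32.409 = 25.091 cm.
Applying the thin-lens equation again with f_2 = 22.5 cm and d_o2 = 25.091 cm gives d_i2 = 217.858 cm.
m_2 = -(217.858)/(25.091) = -8.6826.
Overall magnification: m = m_1 m_2 = 4.1079.

4.11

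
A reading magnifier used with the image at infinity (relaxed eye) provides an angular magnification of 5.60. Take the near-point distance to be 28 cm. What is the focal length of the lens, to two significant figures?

For the image at infinity, M = D/f.
f = D/M = 28/5.6 = 5.000 cm.

5.0 cm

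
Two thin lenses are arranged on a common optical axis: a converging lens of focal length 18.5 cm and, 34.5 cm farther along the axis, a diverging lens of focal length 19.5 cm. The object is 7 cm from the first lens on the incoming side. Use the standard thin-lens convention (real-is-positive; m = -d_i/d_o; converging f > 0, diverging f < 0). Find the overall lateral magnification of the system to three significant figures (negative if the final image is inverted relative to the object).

0.481

Applying the thin-lens equation to the first lens, 1/18.5 = 1/7 + 1/d_i1, which gives d_i1 = -11.261 cm.
Its lateral magnification is m_1 = -d_i1/d_o1 = -(-11.261)/7 = 1.6087.
With d_i1 < 0 the first image is virtual and lies on the object side; the object distance for lens 2 is d_o2 = 34.5 - (-11.261) = 45.761 cm.
Applying the thin-lens equation again with f_2 = -19.5 cm and d_o2 = 45.761 cm gives d_i2 = -13.673 cm.
m_2 = -(-13.673)/(45.761) = 0.2988.
The system's lateral magnification is m_1 m_2 = (1.6087)(0.2988) = 0.4807.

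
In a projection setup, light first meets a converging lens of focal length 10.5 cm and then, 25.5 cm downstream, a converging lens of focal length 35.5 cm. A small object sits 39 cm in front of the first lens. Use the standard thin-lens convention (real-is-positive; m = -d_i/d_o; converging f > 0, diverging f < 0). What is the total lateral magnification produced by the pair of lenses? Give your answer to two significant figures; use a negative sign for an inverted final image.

Lens 1: 1/d_i1 = 1/f_1 - 1/d_o1 = 1/10.5 - 1/39 = 0.06960 cm^-1, so d_i1 = 14.368 cm.
m_1 = -(14.368)/39 = -0.3684.
Object distance for lens 2: d_o2 = 25.5 - 14.368 = 11.132 cm.
Lens 2: 1/d_i2 = 1/f_2 - 1/d_o2 = 1/35.5 - 1/(11.132) = -0.06167 cm^-1, so d_i2 = -16.217 cm.
m_2 = -(-16.217)/(11.132) = 1.4568.
The system's lateral magnification is m_1 m_2 = (-0.3684)(1.4568) = -0.5367.

-0.54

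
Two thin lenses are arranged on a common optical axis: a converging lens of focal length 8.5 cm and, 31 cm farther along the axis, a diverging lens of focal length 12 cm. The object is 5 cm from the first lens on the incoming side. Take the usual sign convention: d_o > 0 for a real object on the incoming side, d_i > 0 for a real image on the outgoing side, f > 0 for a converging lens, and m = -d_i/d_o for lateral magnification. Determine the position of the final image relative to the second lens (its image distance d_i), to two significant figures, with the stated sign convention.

Applying the thin-lens equation to the first lens, 1/8.5 = 1/5 + 1/d_i1, which gives d_i1 = -12.143 cm.
With d_i1 < 0 the first image is virtual and lies on the object side; the object distance for lens 2 is d_o2 = 31 - (-12.143) = 43.143 cm.
Applying the thin-lens equation again with f_2 = -12 cm and d_o2 = 43.143 cm gives d_i2 = -9.389 cm.

-9.4 cm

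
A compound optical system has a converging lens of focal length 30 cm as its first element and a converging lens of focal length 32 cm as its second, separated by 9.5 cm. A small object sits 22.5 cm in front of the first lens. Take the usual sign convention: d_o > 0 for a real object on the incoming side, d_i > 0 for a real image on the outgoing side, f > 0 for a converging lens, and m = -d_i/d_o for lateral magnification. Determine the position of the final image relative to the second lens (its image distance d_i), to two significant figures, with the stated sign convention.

First lens: d_i1 = 1/(1/30 - 1/22.5) = -90.000 cm.
The intermediate image is virtual, 90.000 cm to the left of lens 1, so d_o2 = L - d_i1 = 9.5 - (-90.000) = 99.500 cm.
Second lens: d_i2 = 1/(1/32 - 1/(99.500)) = 47.170 cm.

47 cm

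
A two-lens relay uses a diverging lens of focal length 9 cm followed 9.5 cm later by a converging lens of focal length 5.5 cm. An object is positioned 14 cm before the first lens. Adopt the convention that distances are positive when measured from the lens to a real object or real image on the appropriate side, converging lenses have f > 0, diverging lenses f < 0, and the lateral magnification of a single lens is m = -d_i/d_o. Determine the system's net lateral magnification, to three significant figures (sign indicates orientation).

-0.227

Lens 1: 1/d_i1 = 1/f_1 - 1/d_o1 = 1/(-9) - 1/14 = -0.18254 cm^-1, so d_i1 = -5.478 cm.
m_1 = -(-5.478)/14 = 0.3913.
The intermediate image is virtual, 5.478 cm to the left of lens 1, so d_o2 = L - d_i1 = 9.5 - (-5.478) = 14.978 cm.
Lens 2: 1/d_i2 = 1/f_2 - 1/d_o2 = 1/5.5 - 1/(14.978) = 0.11505 cm^-1, so d_i2 = 8.692 cm.
m_2 = -(8.692)/(14.978) = -0.5803.
Total m = m_1 x m_2 = (0.3913)(-0.5803) = -0.2271.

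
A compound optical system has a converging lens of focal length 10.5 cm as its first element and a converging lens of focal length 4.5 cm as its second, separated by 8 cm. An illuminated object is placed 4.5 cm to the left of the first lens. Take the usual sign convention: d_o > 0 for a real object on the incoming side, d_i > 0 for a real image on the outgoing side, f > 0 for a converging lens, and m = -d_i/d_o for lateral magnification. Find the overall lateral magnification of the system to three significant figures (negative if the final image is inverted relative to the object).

First lens: d_i1 = 1/(1/10.5 - 1/4.5) = -7.875 cm.
m_1 = -(-7.875)/4.5 = 1.7500.
With d_i1 < 0 the first image is virtual and lies on the object side; the object distance for lens 2 is d_o2 = 8 - (-7.875) = 15.875 cm.
Second lens: d_i2 = 1/(1/4.5 - 1/(15.875)) = 6.280 cm.
m_2 = -(6.280)/(15.875) = -0.3956.
Total m = m_1 x m_2 = (1.7500)(-0.3956) = -0.6923.

-0.692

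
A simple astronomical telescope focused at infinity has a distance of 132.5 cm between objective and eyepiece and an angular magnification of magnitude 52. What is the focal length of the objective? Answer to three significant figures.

130 cm

In normal adjustment the tube length equals f_obj + f_eye and |M| = f_obj/f_eye.
So f_obj = 52 f_eye and 52 f_eye + f_eye = 132.5 cm, giving f_eye = 132.5/53 = 2.500 cm and f_obj = 130.000 cm.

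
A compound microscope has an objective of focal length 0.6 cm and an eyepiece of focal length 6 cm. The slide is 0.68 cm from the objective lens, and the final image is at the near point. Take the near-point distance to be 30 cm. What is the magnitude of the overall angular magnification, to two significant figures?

Objective: 1/d_i = 1/f_obj - 1/d_o = 1/0.6 - 1/0.68 = 0.19608 cm^-1, so d_i = 5.100 cm.
m_obj = -d_i/d_o = -5.100/0.68 = -7.500.
Eyepiece angular magnification (image at near point): M_eye = 1 + D/f_e = 1 + 30/6 = 6.000.
Overall M = m_obj x M_eye = (-7.500)(6.000) = -45.00.
|M| = 45.00.

45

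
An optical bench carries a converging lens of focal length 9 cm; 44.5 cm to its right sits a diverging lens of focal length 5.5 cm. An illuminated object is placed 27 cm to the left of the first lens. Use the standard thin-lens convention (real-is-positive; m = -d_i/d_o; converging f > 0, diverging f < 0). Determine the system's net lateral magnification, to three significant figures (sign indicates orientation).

Lens 1: 1/d_i1 = 1/f_1 - 1/d_o1 = 1/9 - 1/27 = 0.07407 cm^-1, so d_i1 = 13.500 cm.
m_1 = -(13.500)/27 = -0.5000.
That image sits 31.000 cm in front of the second lens, so d_o2 = 31.000 cm.
Lens 2: 1/d_i2 = 1/f_2 - 1/d_o2 = 1/(-5.5) - 1/(31.000) = -0.21408 cm^-1, so d_i2 = -4.671 cm.
m_2 = -(-4.671)/(31.000) = 0.1507.
The system's lateral magnification is m_1 m_2 = (-0.5000)(0.1507) = -0.0753.

-0.0753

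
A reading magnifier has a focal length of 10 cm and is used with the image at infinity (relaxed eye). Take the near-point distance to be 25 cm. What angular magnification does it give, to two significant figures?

2.5

M = D/f = 25/10 = 2.500.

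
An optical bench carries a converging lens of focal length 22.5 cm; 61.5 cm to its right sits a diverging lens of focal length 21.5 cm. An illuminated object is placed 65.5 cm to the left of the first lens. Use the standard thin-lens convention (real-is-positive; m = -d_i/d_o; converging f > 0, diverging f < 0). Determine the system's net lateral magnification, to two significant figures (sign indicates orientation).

First lens: d_i1 = 1/(1/22.5 - 1/65.5) = 34.273 cm.
m_1 = -(34.273)/65.5 = -0.5233.
That image sits 27.227 cm in front of the second lens, so d_o2 = 27.227 cm.
Second lens: d_i2 = 1/(1/(-21.5) - 1/(27.227)) = -12.013 cm.
m_2 = -(-12.013)/(27.227) = 0.4412.
The system's lateral magnification is m_1 m_2 = (-0.5233)(0.4412) = -0.2309.

-0.23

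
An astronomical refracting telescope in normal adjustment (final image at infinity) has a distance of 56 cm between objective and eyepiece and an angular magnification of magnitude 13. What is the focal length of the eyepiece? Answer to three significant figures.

In normal adjustment the tube length equals f_obj + f_eye and |M| = f_obj/f_eye.
So f_obj = 13 f_eye and 13 f_eye + f_eye = 56 cm, giving f_eye = 56/14 = 4.000 cm and f_obj = 52.000 cm.

4.00 cm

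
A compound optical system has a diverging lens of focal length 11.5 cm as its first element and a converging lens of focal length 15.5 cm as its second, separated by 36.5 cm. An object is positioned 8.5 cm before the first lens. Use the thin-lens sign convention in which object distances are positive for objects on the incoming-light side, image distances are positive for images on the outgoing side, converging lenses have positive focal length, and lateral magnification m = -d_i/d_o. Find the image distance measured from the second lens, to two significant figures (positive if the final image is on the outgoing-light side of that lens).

Lens 1: 1/d_i1 = 1/f_1 - 1/d_o1 = 1/(-11.5) - 1/8.5 = -0.20460 cm^-1, so d_i1 = -4.888 cm.
With d_i1 < 0 the first image is virtual and lies on the object side; the object distance for lens 2 is d_o2 = 36.5 - (-4.888) = 41.388 cm.
Lens 2: 1/d_i2 = 1/f_2 - 1/d_o2 = 1/15.5 - 1/(41.388) = 0.04035 cm^-1, so d_i2 = 24.781 cm.

25 cm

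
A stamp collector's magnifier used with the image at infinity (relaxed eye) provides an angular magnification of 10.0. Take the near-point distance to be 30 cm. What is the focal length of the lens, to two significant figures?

3.0 cm

For the image at infinity, M = D/f.
f = D/M = 30/10.0 = 3.000 cm.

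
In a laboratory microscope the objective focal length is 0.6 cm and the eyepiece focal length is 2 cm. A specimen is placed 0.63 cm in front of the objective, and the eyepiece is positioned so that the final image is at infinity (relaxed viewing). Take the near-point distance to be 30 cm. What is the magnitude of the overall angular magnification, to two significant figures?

300

Objective: 1/d_i = 1/f_obj - 1/d_o = 1/0.6 - 1/0.63 = 0.07937 cm^-1, so d_i = 12.600 cm.
m_obj = -d_i/d_o = -12.600/0.63 = -20.000.
Eyepiece angular magnification (image at infinity): M_eye = D/f_e = 30/2 = 15.000.
Overall M = m_obj x M_eye = (-20.000)(15.000) = -300.00.
|M| = 300.00.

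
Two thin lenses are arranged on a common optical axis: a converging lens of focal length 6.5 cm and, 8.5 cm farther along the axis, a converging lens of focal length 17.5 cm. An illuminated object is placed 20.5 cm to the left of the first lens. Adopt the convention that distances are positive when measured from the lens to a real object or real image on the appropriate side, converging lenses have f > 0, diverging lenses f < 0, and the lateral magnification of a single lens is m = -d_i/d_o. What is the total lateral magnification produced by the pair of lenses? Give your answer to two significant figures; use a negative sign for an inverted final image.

-0.44

First lens: d_i1 = 1/(1/6.5 - 1/20.5) = 9.518 cm.
m_1 = -(9.518)/20.5 = -0.4643.
This image would form 9.518 cm past lens 1, i.e. 1.018 cm beyond lens 2, so it is a virtual object for lens 2: d_o2 = 8.5 - 9.518 = -1.018 cm.
Second lens: d_i2 = 1/(1/17.5 - 1/(-1.018)) = 0.962 cm.
m_2 = -(0.962)/(-1.018) = 0.9450.
Overall magnification: m = m_1 m_2 = -0.4388.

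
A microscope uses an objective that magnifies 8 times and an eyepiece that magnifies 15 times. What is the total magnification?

120

The overall magnification of a compound microscope is the product of the objective and eyepiece magnifications:
M = M_obj x M_eye = 8 x 15 = 120.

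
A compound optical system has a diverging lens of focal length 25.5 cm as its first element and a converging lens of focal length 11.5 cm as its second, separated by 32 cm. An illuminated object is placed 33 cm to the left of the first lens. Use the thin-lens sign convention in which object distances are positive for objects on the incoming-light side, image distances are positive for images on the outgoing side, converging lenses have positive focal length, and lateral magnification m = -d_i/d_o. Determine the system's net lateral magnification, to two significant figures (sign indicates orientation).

Applying the thin-lens equation to the first lens, 1/(-25.5) = 1/33 + 1/d_i1, which gives d_i1 = -14.385 cm.
Its lateral magnification is m_1 = -d_i1/d_o1 = -(-14.385)/33 = 0.4359.
With d_i1 < 0 the first image is virtual and lies on the object side; the object distance for lens 2 is d_o2 = 32 - (-14.385) = 46.385 cm.
Applying the thin-lens equation again with f_2 = 11.5 cm and d_o2 = 46.385 cm gives d_i2 = 15.291 cm.
m_2 = -(15.291)/(46.385) = -0.3297.
Overall magnification: m = m_1 m_2 = -0.1437.

-0.14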